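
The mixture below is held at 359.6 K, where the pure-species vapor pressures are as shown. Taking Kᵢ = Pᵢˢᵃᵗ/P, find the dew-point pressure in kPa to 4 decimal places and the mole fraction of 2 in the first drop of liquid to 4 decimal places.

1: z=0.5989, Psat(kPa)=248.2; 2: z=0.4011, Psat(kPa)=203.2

Pdew = 227.9519 kPa, x_2 = 0.4500

At the dew point ψ → 1, so Σzᵢ/Kᵢ = 1 with Kᵢ = Pᵢˢᵃᵗ/P ⇒ 1/P = Σzᵢ/Pᵢˢᵃᵗ.
1/P = 0.5989/248.2 + 0.4011/203.2 = 0.0043869 ⇒ P = 227.9519 kPa
xᵢ = zᵢP/Pᵢˢᵃᵗ ⇒ x_2 = 0.4011·227.9519/203.2 = 0.4500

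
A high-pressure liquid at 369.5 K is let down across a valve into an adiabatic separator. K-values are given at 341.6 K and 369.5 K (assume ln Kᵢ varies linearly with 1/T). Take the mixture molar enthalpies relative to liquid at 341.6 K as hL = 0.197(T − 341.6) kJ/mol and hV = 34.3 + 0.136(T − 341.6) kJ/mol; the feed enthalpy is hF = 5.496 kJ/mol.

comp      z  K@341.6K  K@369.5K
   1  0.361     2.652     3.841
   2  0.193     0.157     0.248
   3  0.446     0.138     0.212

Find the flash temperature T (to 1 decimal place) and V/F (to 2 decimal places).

Adiabatic flash: solve Rachford–Rice at each trial T, then check hF = ψ·hV(T) + (1−ψ)·hL(T).
  T = 341.6 K: K = (2.652, 0.157, 0.138), RR gives ψ = 0.035, H_out = 1.193 kJ/mol
  T = 369.5 K: K = (3.841, 0.248, 0.212), RR gives ψ = 0.240, H_out = 13.306 kJ/mol
  T = 355.6 K: K = (3.217, 0.199, 0.173), RR gives ψ = 0.152, H_out = 7.854 kJ/mol
  T = 348.6 K: K = (2.927, 0.177, 0.155), RR gives ψ = 0.099, H_out = 4.727 kJ/mol
  T = 352.1 K: K = (3.070, 0.188, 0.164), RR gives ψ = 0.127, H_out = 6.333 kJ/mol
  T = 350.4 K: K = (3.000, 0.183, 0.159), RR gives ψ = 0.113, H_out = 5.564 kJ/mol
Linear interpolation between T = 348.6 (H_out = 4.727) and T = 350.4 (H_out = 5.564) on hF = 5.496 gives T ≈ 350.3 K, at which ψ = 0.11.

T = 350.3 K, V/F = 0.11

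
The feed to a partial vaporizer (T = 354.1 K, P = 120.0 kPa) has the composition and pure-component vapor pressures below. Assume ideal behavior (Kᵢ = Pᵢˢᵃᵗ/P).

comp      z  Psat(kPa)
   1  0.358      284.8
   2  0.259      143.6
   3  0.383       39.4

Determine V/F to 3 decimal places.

V/F = 0.421

Raoult's law: Kᵢ = Pᵢˢᵃᵗ/P = Pᵢˢᵃᵗ/120.0.
  K_1 = 284.8/120.0 = 2.37333, K_2 = 143.6/120.0 = 1.19667, K_3 = 39.4/120.0 = 0.32833
Material balance + equilibrium reduce to Σ zᵢ(Kᵢ−1)/(1+V/F(Kᵢ−1)) = 0.
Feasibility: ΣzᵢKᵢ = 1.285, Σzᵢ/Kᵢ = 1.534 — both > 1, two phases present.
Newton iteration, V/F⁰ = 0.62:
  V/F = 0.620: g = -0.1299, g' = -0.712 → V/F = 0.438
  V/F = 0.438: g = -0.0104, g' = -0.619 → V/F = 0.421
Converged at V/F = 0.421.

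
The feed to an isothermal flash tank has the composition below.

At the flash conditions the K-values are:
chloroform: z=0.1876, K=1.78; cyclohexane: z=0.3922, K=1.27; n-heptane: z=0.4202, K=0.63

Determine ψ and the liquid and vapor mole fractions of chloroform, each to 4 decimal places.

ψ = 0.5465, x_chloroform = 0.1315, y_chloroform = 0.2341

Rachford–Rice: g(ψ) = Σ zᵢ(Kᵢ−1)/(1+ψ(Kᵢ−1)) = 0.
Check two-phase: ΣzᵢKᵢ = 1.0967 > 1 and Σzᵢ/Kᵢ = 1.0812 > 1, so g(0) = 0.0967 > 0 and g(1) = -0.0812 < 0.
Newton–Raphson from ψ = 0.32:
  ψ = 0.3200: g = 0.03822, g' = -0.1713 → ψ = 0.5431
  ψ = 0.5431: g = 0.00057, g' = -0.1682 → ψ = 0.5465
Converged at ψ = 0.5465.
Compositions from xᵢ = zᵢ/(1+ψ(Kᵢ−1)), yᵢ = Kᵢxᵢ:
  chloroform: x = 0.1315, y = 0.2341
  cyclohexane: x = 0.3418, y = 0.4341
  n-heptane: x = 0.5267, y = 0.3318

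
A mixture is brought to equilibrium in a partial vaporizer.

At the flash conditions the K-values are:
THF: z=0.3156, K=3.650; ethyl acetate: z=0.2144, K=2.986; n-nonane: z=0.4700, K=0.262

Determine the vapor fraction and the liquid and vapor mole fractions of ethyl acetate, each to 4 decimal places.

ψ = 0.5187, x_ethyl acetate = 0.1056, y_ethyl acetate = 0.3154

Let ψ = V/F and solve Σ zᵢ(Kᵢ−1)/(1+ψ(Kᵢ−1)) = 0.
Check two-phase: ΣzᵢKᵢ = 1.9153 > 1 and Σzᵢ/Kᵢ = 1.9522 > 1, so g(0) = 0.9153 > 0 and g(1) = -0.9522 < 0.
Iterate (Newton) starting at ψ = 0.5:
  ψ = 0.5000: g = 0.02366, g' = -1.2658 → ψ = 0.5187
Converged at ψ = 0.5187.
Compositions from xᵢ = zᵢ/(1+ψ(Kᵢ−1)), yᵢ = Kᵢxᵢ:
  THF: x = 0.1329, y = 0.4851
  ethyl acetate: x = 0.1056, y = 0.3154
  n-nonane: x = 0.7615, y = 0.1995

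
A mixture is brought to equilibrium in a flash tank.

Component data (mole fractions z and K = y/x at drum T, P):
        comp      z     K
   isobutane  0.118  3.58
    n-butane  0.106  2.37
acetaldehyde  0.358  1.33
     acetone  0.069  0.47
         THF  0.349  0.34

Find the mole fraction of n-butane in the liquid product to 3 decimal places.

x_n-butane = 0.070

Material balance + equilibrium reduce to Σ zᵢ(Kᵢ−1)/(1+ψ(Kᵢ−1)) = 0.
g(0) = ΣzᵢKᵢ − 1 = 0.301 and g(1) = 1 − Σzᵢ/Kᵢ = -0.520, so a root lies in (0, 1).
Newton–Raphson from ψ = 0.4:
  ψ = 0.400: g = -0.0114, g' = -0.616 → ψ = 0.382
Converged at ψ = 0.382.
Compositions from xᵢ = zᵢ/(1+ψ(Kᵢ−1)), yᵢ = Kᵢxᵢ:
  isobutane: x = 0.059, y = 0.213
  n-butane: x = 0.070, y = 0.165
  acetaldehyde: x = 0.318, y = 0.423
  acetone: x = 0.086, y = 0.041
  THF: x = 0.466, y = 0.159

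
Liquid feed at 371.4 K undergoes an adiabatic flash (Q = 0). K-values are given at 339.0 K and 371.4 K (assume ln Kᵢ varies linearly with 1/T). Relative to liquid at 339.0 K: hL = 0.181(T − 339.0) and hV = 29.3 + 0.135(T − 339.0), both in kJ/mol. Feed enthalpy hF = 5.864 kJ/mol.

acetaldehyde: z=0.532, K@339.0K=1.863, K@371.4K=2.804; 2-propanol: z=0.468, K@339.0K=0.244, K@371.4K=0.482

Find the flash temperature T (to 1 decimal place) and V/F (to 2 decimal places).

T = 340.4 K, V/F = 0.19

Adiabatic flash: solve Rachford–Rice at each trial T, then check hF = ψ·hV(T) + (1−ψ)·hL(T).
  T = 339.0 K: K = (1.863, 0.244), RR gives ψ = 0.161, H_out = 4.729 kJ/mol
  T = 371.4 K: K = (2.804, 0.482), RR gives ψ = 0.768, H_out = 27.211 kJ/mol
  T = 355.2 K: K = (2.307, 0.348), RR gives ψ = 0.458, H_out = 16.018 kJ/mol
  T = 347.1 K: K = (2.078, 0.293), RR gives ψ = 0.318, H_out = 10.670 kJ/mol
  T = 343.1 K: K = (1.970, 0.268), RR gives ψ = 0.244, H_out = 7.854 kJ/mol
  T = 341.1 K: K = (1.918, 0.256), RR gives ψ = 0.205, H_out = 6.367 kJ/mol
  T = 340.1 K: K = (1.891, 0.250), RR gives ψ = 0.185, H_out = 5.598 kJ/mol
Linear interpolation between T = 340.1 (H_out = 5.598) and T = 341.1 (H_out = 6.367) on hF = 5.864 gives T ≈ 340.4 K, at which ψ = 0.19.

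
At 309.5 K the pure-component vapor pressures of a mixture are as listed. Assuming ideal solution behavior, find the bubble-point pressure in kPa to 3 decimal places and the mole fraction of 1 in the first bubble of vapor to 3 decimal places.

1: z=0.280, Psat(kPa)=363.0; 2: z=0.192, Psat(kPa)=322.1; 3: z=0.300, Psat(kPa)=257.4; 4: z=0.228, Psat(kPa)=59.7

At the bubble point ψ → 0, so ΣzᵢKᵢ = 1 with Kᵢ = Pᵢˢᵃᵗ/P ⇒ P = ΣzᵢPᵢˢᵃᵗ.
P = 0.280·363.0 + 0.192·322.1 + 0.300·257.4 + 0.228·59.7 = 254.315 kPa
yᵢ = zᵢPᵢˢᵃᵗ/P ⇒ y_1 = 0.280·363.0/254.315 = 0.400

Pbub = 254.315 kPa, y_1 = 0.400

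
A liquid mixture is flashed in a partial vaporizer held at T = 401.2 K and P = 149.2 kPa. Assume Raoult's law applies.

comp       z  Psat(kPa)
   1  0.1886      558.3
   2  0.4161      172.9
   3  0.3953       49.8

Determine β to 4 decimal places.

β = 0.3252

Raoult's law: Kᵢ = Pᵢˢᵃᵗ/P = Pᵢˢᵃᵗ/149.2.
  K_1 = 558.3/149.2 = 3.741957, K_2 = 172.9/149.2 = 1.158847, K_3 = 49.8/149.2 = 0.333780
Rachford–Rice: g(β) = Σ zᵢ(Kᵢ−1)/(1+β(Kᵢ−1)) = 0.
Check two-phase: ΣzᵢKᵢ = 1.3199 > 1 and Σzᵢ/Kᵢ = 1.5938 > 1, so g(0) = 0.3199 > 0 and g(1) = -0.5938 < 0.
Newton–Raphson from β = 0.32:
  β = 0.3200: g = 0.00363, g' = -0.6952 → β = 0.3252
Converged at β = 0.3252.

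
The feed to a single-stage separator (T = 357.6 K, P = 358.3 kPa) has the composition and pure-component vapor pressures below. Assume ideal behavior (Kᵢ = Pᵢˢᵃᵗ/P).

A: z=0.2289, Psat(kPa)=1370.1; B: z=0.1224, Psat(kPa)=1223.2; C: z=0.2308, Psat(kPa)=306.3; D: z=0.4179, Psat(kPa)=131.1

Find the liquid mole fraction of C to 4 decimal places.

Raoult's law: Kᵢ = Pᵢˢᵃᵗ/P = Pᵢˢᵃᵗ/358.3.
  K_A = 1370.1/358.3 = 3.823891, K_B = 1223.2/358.3 = 3.413899, K_C = 306.3/358.3 = 0.854870, K_D = 131.1/358.3 = 0.365895
Material balance + equilibrium reduce to Σ zᵢ(Kᵢ−1)/(1+V/F(Kᵢ−1)) = 0.
g(0) = ΣzᵢKᵢ − 1 = 0.6434 and g(1) = 1 − Σzᵢ/Kᵢ = -0.5078, so a root lies in (0, 1).
Iterate (Newton) starting at V/F = 0.5:
  V/F = 0.5000: g = -0.02226, g' = -0.8261 → V/F = 0.4731
  V/F = 0.4731: g = 0.00016, g' = -0.8385 → V/F = 0.4732
Converged at V/F = 0.4732.
Compositions from xᵢ = zᵢ/(1+V/F(Kᵢ−1)), yᵢ = Kᵢxᵢ:
  A: x = 0.0980, y = 0.3746
  B: x = 0.0571, y = 0.1950
  C: x = 0.2478, y = 0.2119
  D: x = 0.5971, y = 0.2185

x_C = 0.2478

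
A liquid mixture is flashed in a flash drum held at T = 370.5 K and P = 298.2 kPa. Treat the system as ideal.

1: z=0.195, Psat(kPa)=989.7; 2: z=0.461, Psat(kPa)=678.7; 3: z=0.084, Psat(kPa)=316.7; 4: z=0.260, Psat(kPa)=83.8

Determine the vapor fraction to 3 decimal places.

Raoult's law: Kᵢ = Pᵢˢᵃᵗ/P = Pᵢˢᵃᵗ/298.2.
  K_1 = 989.7/298.2 = 3.31891, K_2 = 678.7/298.2 = 2.27599, K_3 = 316.7/298.2 = 1.06204, K_4 = 83.8/298.2 = 0.28102
Rachford–Rice: g(ψ) = Σ zᵢ(Kᵢ−1)/(1+ψ(Kᵢ−1)) = 0.
Check two-phase: ΣzᵢKᵢ = 1.859 > 1 and Σzᵢ/Kᵢ = 1.266 > 1, so g(0) = 0.859 > 0 and g(1) = -0.266 < 0.
Newton–Raphson from ψ = 0.51:
  ψ = 0.510: g = 0.2734, g' = -0.831 → ψ = 0.839
  ψ = 0.839: g = -0.0286, g' = -1.150 → ψ = 0.814
  ψ = 0.814: g = -0.0008, g' = -1.088 → ψ = 0.813
Converged at ψ = 0.813.

ψ = 0.813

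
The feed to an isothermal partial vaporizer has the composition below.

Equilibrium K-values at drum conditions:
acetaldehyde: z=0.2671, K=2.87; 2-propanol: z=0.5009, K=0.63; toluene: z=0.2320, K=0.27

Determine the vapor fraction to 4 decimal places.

Rachford–Rice: g(ψ) = Σ zᵢ(Kᵢ−1)/(1+ψ(Kᵢ−1)) = 0.
Check two-phase: ΣzᵢKᵢ = 1.1448 > 1 and Σzᵢ/Kᵢ = 1.7474 > 1, so g(0) = 0.1448 > 0 and g(1) = -0.7474 < 0.
Iterate (Newton) starting at ψ = 0.5:
  ψ = 0.5000: g = -0.23598, g' = -0.6593 → ψ = 0.1421
  ψ = 0.1421: g = 0.01006, g' = -0.8134 → ψ = 0.1544
  ψ = 0.1544: g = 0.00011, g' = -0.7965 → ψ = 0.1546
Converged at ψ = 0.1546.

ψ = 0.1546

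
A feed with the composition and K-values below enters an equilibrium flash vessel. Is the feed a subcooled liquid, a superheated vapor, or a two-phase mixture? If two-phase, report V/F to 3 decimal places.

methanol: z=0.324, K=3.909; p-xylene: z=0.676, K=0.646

two-phase, V/F = 0.683

ΣzᵢKᵢ = 1.703; Σzᵢ/Kᵢ = 1.129.
Both exceed 1, so a two-phase solution exists.
Iterate (Newton) starting at ψ = 0.5:
  ψ = 0.500: g = 0.0932, g' = -0.580 → ψ = 0.661
  ψ = 0.661: g = 0.0102, g' = -0.465 → ψ = 0.683
Converged at ψ = 0.683.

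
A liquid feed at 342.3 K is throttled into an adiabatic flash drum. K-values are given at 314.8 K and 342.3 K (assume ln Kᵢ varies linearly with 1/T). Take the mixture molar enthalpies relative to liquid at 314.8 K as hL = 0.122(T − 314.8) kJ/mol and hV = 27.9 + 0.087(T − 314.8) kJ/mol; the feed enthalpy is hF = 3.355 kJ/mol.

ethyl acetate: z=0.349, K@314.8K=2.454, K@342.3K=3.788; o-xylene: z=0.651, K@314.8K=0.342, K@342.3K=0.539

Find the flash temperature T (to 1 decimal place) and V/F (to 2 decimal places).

T = 316.5 K, V/F = 0.11

Adiabatic flash: solve Rachford–Rice at each trial T, then check hF = ψ·hV(T) + (1−ψ)·hL(T).
  T = 314.8 K: K = (2.454, 0.342), RR gives ψ = 0.083, H_out = 2.306 kJ/mol
  T = 342.3 K: K = (3.788, 0.539), RR gives ψ = 0.524, H_out = 17.458 kJ/mol
  T = 328.6 K: K = (3.079, 0.434), RR gives ψ = 0.303, H_out = 9.999 kJ/mol
  T = 321.7 K: K = (2.756, 0.386), RR gives ψ = 0.198, H_out = 6.311 kJ/mol
  T = 318.2 K: K = (2.600, 0.363), RR gives ψ = 0.141, H_out = 4.339 kJ/mol
  T = 316.5 K: K = (2.526, 0.353), RR gives ψ = 0.113, H_out = 3.340 kJ/mol
Linear interpolation between T = 316.5 (H_out = 3.340) and T = 318.2 (H_out = 4.339) on hF = 3.355 gives T ≈ 316.5 K, at which ψ = 0.11.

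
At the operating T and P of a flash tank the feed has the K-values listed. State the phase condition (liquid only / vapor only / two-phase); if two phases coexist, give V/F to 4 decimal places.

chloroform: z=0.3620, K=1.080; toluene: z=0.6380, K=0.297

ΣzᵢKᵢ = 0.5804; Σzᵢ/Kᵢ = 2.4833.
Since ΣzᵢKᵢ < 1 the mixture is below its bubble point — single liquid phase.

liquid only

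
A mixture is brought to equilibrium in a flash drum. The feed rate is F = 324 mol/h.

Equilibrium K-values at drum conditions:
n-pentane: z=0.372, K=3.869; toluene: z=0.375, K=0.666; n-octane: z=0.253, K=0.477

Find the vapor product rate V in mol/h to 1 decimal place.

V = 217.2 mol/h

Material balance + equilibrium reduce to Σ zᵢ(Kᵢ−1)/(1+ψ(Kᵢ−1)) = 0.
Check two-phase: ΣzᵢKᵢ = 1.810 > 1 and Σzᵢ/Kᵢ = 1.190 > 1, so g(0) = 0.810 > 0 and g(1) = -0.190 < 0.
Newton–Raphson from ψ = 0.5:
  ψ = 0.500: g = 0.1089, g' = -0.704 → ψ = 0.655
  ψ = 0.655: g = 0.0093, g' = -0.598 → ψ = 0.670
Converged at ψ = 0.670.
Then V = ψ·F = 0.6703·324 = 217.2 mol/h and L = F − V = 106.8 mol/h.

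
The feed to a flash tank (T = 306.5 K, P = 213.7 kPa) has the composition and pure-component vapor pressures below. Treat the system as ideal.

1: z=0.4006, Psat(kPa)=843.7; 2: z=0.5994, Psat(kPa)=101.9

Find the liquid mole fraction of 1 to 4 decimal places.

Raoult's law: Kᵢ = Pᵢˢᵃᵗ/P = Pᵢˢᵃᵗ/213.7.
  K_1 = 843.7/213.7 = 3.948058, K_2 = 101.9/213.7 = 0.476837
Rachford–Rice: g(ψ) = Σ zᵢ(Kᵢ−1)/(1+ψ(Kᵢ−1)) = 0.
g(0) = ΣzᵢKᵢ − 1 = 0.8674 and g(1) = 1 − Σzᵢ/Kᵢ = -0.3585, so a root lies in (0, 1).
Binary case is linear: z₁(K₁−1)(1+ψ(K₂−1)) + z₂(K₂−1)(1+ψ(K₁−1)) = 0
⇒ ψ = [z₁(K₁−1)+z₂(K₂−1)] / [−(K₁−1)(K₂−1)] = 0.86741/1.54232 = 0.5624
Compositions from xᵢ = zᵢ/(1+ψ(Kᵢ−1)), yᵢ = Kᵢxᵢ:
  1: x = 0.1507, y = 0.5950
  2: x = 0.8493, y = 0.4050

x_1 = 0.1507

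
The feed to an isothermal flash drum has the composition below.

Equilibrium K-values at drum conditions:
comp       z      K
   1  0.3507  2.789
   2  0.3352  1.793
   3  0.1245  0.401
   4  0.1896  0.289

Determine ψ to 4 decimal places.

Newton iteration, ψ⁰ = 0.43:
  ψ = 0.4300: g = 0.25822, g' = -0.7557 → ψ = 0.7717
  ψ = 0.7717: g = -0.00892, g' = -0.9042 → ψ = 0.7618
Converged at ψ = 0.7618.

ψ = 0.7618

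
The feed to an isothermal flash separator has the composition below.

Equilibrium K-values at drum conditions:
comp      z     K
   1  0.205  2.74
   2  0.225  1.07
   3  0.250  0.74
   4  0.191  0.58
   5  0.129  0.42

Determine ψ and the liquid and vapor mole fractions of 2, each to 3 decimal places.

ψ = 0.292, x_2 = 0.220, y_2 = 0.236

Rachford–Rice: g(ψ) = Σ zᵢ(Kᵢ−1)/(1+ψ(Kᵢ−1)) = 0.
Feasibility: ΣzᵢKᵢ = 1.152, Σzᵢ/Kᵢ = 1.259 — both > 1, two phases present.
Iterate (Newton) starting at ψ = 0.68:
  ψ = 0.680: g = -0.1364, g' = -0.340 → ψ = 0.279
  ψ = 0.279: g = 0.0052, g' = -0.407 → ψ = 0.292
Converged at ψ = 0.292.
Compositions from xᵢ = zᵢ/(1+ψ(Kᵢ−1)), yᵢ = Kᵢxᵢ:
  1: x = 0.136, y = 0.372
  2: x = 0.220, y = 0.236
  3: x = 0.271, y = 0.200
  4: x = 0.218, y = 0.126
  5: x = 0.155, y = 0.065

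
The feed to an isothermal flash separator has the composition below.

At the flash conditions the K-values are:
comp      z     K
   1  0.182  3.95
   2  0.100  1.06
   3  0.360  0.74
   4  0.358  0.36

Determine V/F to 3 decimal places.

V/F = 0.179

Material balance + equilibrium reduce to Σ zᵢ(Kᵢ−1)/(1+V/F(Kᵢ−1)) = 0.
g(0) = ΣzᵢKᵢ − 1 = 0.220 and g(1) = 1 − Σzᵢ/Kᵢ = -0.621, so a root lies in (0, 1).
Iterate (Newton) starting at V/F = 0.34:
  V/F = 0.340: g = -0.1216, g' = -0.664 → V/F = 0.157
  V/F = 0.157: g = 0.0207, g' = -0.948 → V/F = 0.179
Converged at V/F = 0.179.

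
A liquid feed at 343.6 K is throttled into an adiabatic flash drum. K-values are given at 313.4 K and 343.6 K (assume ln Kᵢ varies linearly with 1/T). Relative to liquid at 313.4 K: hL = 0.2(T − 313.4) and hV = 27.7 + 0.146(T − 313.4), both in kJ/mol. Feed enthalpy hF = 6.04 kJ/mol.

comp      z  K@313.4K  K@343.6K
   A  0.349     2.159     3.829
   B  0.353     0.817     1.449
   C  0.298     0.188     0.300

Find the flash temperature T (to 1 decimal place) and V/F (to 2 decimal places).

T = 315.1 K, V/F = 0.21

Adiabatic flash: solve Rachford–Rice at each trial T, then check hF = ψ·hV(T) + (1−ψ)·hL(T).
  T = 313.4 K: K = (2.159, 0.817, 0.188), RR gives ψ = 0.154, H_out = 4.275 kJ/mol
  T = 343.6 K: K = (3.829, 1.449, 0.300), RR gives ψ = 0.746, H_out = 25.476 kJ/mol
  T = 328.5 K: K = (2.913, 1.102, 0.240), RR gives ψ = 0.513, H_out = 16.818 kJ/mol
  T = 320.9 K: K = (2.514, 0.951, 0.213), RR gives ψ = 0.356, H_out = 11.220 kJ/mol
  T = 317.1 K: K = (2.330, 0.882, 0.200), RR gives ψ = 0.261, H_out = 7.920 kJ/mol
  T = 315.2 K: K = (2.241, 0.848, 0.194), RR gives ψ = 0.208, H_out = 6.108 kJ/mol
Linear interpolation between T = 313.4 (H_out = 4.275) and T = 315.2 (H_out = 6.108) on hF = 6.04 gives T ≈ 315.1 K, at which ψ = 0.21.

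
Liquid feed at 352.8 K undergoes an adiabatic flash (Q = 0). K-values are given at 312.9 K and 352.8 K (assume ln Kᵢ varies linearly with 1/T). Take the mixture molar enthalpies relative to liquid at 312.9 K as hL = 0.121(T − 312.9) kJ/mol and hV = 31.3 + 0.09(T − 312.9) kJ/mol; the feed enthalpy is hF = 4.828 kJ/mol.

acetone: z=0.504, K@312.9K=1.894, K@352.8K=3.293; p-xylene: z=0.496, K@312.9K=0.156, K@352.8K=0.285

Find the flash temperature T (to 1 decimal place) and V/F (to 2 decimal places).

T = 318.1 K, V/F = 0.14

Adiabatic flash: solve Rachford–Rice at each trial T, then check hF = ψ·hV(T) + (1−ψ)·hL(T).
  T = 312.9 K: K = (1.894, 0.156), RR gives ψ = 0.042, H_out = 1.325 kJ/mol
  T = 352.8 K: K = (3.293, 0.285), RR gives ψ = 0.489, H_out = 19.516 kJ/mol
  T = 332.9 K: K = (2.541, 0.215), RR gives ψ = 0.320, H_out = 12.239 kJ/mol
  T = 322.9 K: K = (2.204, 0.184), RR gives ψ = 0.206, H_out = 7.581 kJ/mol
  T = 317.9 K: K = (2.045, 0.170), RR gives ψ = 0.133, H_out = 4.732 kJ/mol
  T = 320.4 K: K = (2.124, 0.177), RR gives ψ = 0.171, H_out = 6.214 kJ/mol
  T = 319.1 K: K = (2.083, 0.173), RR gives ψ = 0.151, H_out = 5.459 kJ/mol
Linear interpolation between T = 317.9 (H_out = 4.732) and T = 319.1 (H_out = 5.459) on hF = 4.828 gives T ≈ 318.1 K, at which ψ = 0.14.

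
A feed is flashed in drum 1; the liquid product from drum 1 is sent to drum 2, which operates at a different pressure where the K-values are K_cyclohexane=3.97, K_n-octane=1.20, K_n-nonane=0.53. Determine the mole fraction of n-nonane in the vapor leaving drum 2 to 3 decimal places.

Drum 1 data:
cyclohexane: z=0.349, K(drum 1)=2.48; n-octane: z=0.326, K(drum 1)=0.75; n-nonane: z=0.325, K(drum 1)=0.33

y_n-nonane (drum 2) = 0.326

Drum 1:
Newton iteration, ψ₁⁰ = 0.31:
  ψ₁ = 0.310: g = -0.0091, g' = -0.616 → ψ₁ = 0.295
Converged at ψ₁ = 0.295.
Drum-1 compositions:
  cyclohexane: x = 0.243, y = 0.602
  n-octane: x = 0.352, y = 0.264
  n-nonane: x = 0.405, y = 0.134
Drum-2 feed = drum-1 liquid: z₂ = (0.2429, 0.3520, 0.4051).
Drum 2:
Material balance + equilibrium reduce to Σ zᵢ(Kᵢ−1)/(1+ψ₂(Kᵢ−1)) = 0.
g(0) = ΣzᵢKᵢ − 1 = 0.601 and g(1) = 1 − Σzᵢ/Kᵢ = -0.119, so a root lies in (0, 1).
Newton–Raphson from ψ₂ = 0.5:
  ψ₂ = 0.500: g = 0.1054, g' = -0.511 → ψ₂ = 0.706
  ψ₂ = 0.706: g = 0.0096, g' = -0.435 → ψ₂ = 0.728
Converged at ψ₂ = 0.728.
  cyclohexane: x = 0.077, y = 0.305
  n-octane: x = 0.307, y = 0.369
  n-nonane: x = 0.616, y = 0.326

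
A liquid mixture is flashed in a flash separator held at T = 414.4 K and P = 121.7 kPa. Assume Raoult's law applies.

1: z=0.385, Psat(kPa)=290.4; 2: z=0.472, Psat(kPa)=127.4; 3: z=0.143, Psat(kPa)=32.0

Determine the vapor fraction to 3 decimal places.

Raoult's law: Kᵢ = Pᵢˢᵃᵗ/P = Pᵢˢᵃᵗ/121.7.
  K_1 = 290.4/121.7 = 2.38620, K_2 = 127.4/121.7 = 1.04684, K_3 = 32.0/121.7 = 0.26294
Rachford–Rice: g(ψ) = Σ zᵢ(Kᵢ−1)/(1+ψ(Kᵢ−1)) = 0.
Check two-phase: ΣzᵢKᵢ = 1.450 > 1 and Σzᵢ/Kᵢ = 1.156 > 1, so g(0) = 0.450 > 0 and g(1) = -0.156 < 0.
Newton iteration, ψ⁰ = 0.5:
  ψ = 0.500: g = 0.1699, g' = -0.454 → ψ = 0.874
  ψ = 0.874: g = -0.0339, g' = -0.767 → ψ = 0.830
  ψ = 0.830: g = -0.0021, g' = -0.676 → ψ = 0.827
Converged at ψ = 0.827.

ψ = 0.827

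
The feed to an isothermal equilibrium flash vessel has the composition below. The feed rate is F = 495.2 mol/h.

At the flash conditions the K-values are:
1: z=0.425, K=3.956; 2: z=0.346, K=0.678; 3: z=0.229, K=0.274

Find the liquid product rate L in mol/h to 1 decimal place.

L = 187.1 mol/h

Material balance + equilibrium reduce to Σ zᵢ(Kᵢ−1)/(1+V/F(Kᵢ−1)) = 0.
Check two-phase: ΣzᵢKᵢ = 1.979 > 1 and Σzᵢ/Kᵢ = 1.454 > 1, so g(0) = 0.979 > 0 and g(1) = -0.454 < 0.
Newton–Raphson from V/F = 0.5:
  V/F = 0.500: g = 0.1132, g' = -0.953 → V/F = 0.619
  V/F = 0.619: g = 0.0031, g' = -0.918 → V/F = 0.622
Converged at V/F = 0.622.
Then V = V/F·F = 0.6221·495.2 = 308.1 mol/h and L = F − V = 187.1 mol/h.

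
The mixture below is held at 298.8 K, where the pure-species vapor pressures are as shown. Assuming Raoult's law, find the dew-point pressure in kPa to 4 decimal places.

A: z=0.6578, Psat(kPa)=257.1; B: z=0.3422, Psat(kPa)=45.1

Pdew = 98.5598 kPa

At the dew point ψ → 1, so Σzᵢ/Kᵢ = 1 with Kᵢ = Pᵢˢᵃᵗ/P ⇒ 1/P = Σzᵢ/Pᵢˢᵃᵗ.
1/P = 0.6578/257.1 + 0.3422/45.1 = 0.0101461 ⇒ P = 98.5598 kPa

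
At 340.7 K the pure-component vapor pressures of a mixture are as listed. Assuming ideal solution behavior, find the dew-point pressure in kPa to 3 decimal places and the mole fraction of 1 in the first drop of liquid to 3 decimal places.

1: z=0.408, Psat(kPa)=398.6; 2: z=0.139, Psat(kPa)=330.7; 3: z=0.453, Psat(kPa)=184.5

Pdew = 256.464 kPa, x_1 = 0.263

At the dew point ψ → 1, so Σzᵢ/Kᵢ = 1 with Kᵢ = Pᵢˢᵃᵗ/P ⇒ 1/P = Σzᵢ/Pᵢˢᵃᵗ.
1/P = 0.408/398.6 + 0.139/330.7 + 0.453/184.5 = 0.003899 ⇒ P = 256.464 kPa
xᵢ = zᵢP/Pᵢˢᵃᵗ ⇒ x_1 = 0.408·256.464/398.6 = 0.263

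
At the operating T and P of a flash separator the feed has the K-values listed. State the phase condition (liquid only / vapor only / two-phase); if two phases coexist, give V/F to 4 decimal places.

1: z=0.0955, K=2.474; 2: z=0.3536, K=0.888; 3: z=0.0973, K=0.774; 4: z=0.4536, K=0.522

liquid only

ΣzᵢKᵢ = 0.8624; Σzᵢ/Kᵢ = 1.4315.
Since ΣzᵢKᵢ < 1 the mixture is below its bubble point — single liquid phase.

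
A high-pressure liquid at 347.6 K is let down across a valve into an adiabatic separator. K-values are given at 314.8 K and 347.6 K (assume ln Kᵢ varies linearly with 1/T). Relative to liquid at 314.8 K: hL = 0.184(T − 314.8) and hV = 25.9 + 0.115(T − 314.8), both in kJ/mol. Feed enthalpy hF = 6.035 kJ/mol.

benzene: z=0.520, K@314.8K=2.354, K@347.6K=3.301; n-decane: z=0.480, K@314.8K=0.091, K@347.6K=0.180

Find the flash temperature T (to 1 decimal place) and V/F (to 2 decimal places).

Adiabatic flash: solve Rachford–Rice at each trial T, then check hF = ψ·hV(T) + (1−ψ)·hL(T).
  T = 314.8 K: K = (2.354, 0.091), RR gives ψ = 0.218, H_out = 5.635 kJ/mol
  T = 347.6 K: K = (3.301, 0.180), RR gives ψ = 0.426, H_out = 16.094 kJ/mol
  T = 331.2 K: K = (2.811, 0.130), RR gives ψ = 0.333, H_out = 11.260 kJ/mol
  T = 323.0 K: K = (2.578, 0.109), RR gives ψ = 0.280, H_out = 8.594 kJ/mol
  T = 318.9 K: K = (2.465, 0.100), RR gives ψ = 0.250, H_out = 7.160 kJ/mol
  T = 316.9 K: K = (2.411, 0.095), RR gives ψ = 0.235, H_out = 6.428 kJ/mol
Linear interpolation between T = 314.8 (H_out = 5.635) and T = 316.9 (H_out = 6.428) on hF = 6.035 gives T ≈ 315.9 K, at which ψ = 0.23.

T = 315.9 K, V/F = 0.23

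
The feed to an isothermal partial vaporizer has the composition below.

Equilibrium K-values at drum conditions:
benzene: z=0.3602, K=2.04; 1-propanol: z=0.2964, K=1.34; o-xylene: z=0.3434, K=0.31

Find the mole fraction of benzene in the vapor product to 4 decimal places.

Material balance + equilibrium reduce to Σ zᵢ(Kᵢ−1)/(1+V/F(Kᵢ−1)) = 0.
Check two-phase: ΣzᵢKᵢ = 1.2384 > 1 and Σzᵢ/Kᵢ = 1.5055 > 1, so g(0) = 0.2384 > 0 and g(1) = -0.5055 < 0.
Iterate (Newton) starting at V/F = 0.37:
  V/F = 0.3700: g = 0.04185, g' = -0.5250 → V/F = 0.4497
  V/F = 0.4497: g = -0.00091, g' = -0.5503 → V/F = 0.4481
Converged at V/F = 0.4481.
Compositions from xᵢ = zᵢ/(1+V/F(Kᵢ−1)), yᵢ = Kᵢxᵢ:
  benzene: x = 0.2457, y = 0.5012
  1-propanol: x = 0.2572, y = 0.3447
  o-xylene: x = 0.4971, y = 0.1541

y_benzene = 0.5012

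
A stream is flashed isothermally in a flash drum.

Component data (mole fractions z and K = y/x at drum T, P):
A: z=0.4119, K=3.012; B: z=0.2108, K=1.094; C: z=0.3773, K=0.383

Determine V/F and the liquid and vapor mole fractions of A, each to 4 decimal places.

Newton–Raphson from V/F = 0.63:
  V/F = 0.6300: g = 0.00336, g' = -0.7103 → V/F = 0.6347
Converged at V/F = 0.6347.
Compositions from xᵢ = zᵢ/(1+V/F(Kᵢ−1)), yᵢ = Kᵢxᵢ:
  A: x = 0.1809, y = 0.5448
  B: x = 0.1989, y = 0.2176
  C: x = 0.6202, y = 0.2375

V/F = 0.6347, x_A = 0.1809, y_A = 0.5448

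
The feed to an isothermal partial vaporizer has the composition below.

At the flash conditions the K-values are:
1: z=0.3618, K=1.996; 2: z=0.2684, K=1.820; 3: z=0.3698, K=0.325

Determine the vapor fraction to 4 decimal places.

Iterate (Newton) starting at ψ = 0.49:
  ψ = 0.4900: g = 0.02619, g' = -0.6301 → ψ = 0.5316
  ψ = 0.5316: g = -0.00041, g' = -0.6508 → ψ = 0.5309
Converged at ψ = 0.5309.

ψ = 0.5309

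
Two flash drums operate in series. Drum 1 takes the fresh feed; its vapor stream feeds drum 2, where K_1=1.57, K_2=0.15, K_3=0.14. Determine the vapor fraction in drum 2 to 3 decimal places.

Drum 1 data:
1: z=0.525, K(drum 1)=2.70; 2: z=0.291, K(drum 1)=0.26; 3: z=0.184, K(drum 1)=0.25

Drum 1:
Let ψ₁ = V/F and solve Σ zᵢ(Kᵢ−1)/(1+ψ₁(Kᵢ−1)) = 0.
Check two-phase: ΣzᵢKᵢ = 1.539 > 1 and Σzᵢ/Kᵢ = 2.050 > 1, so g(0) = 0.539 > 0 and g(1) = -1.050 < 0.
Iterate (Newton) starting at ψ₁ = 0.5:
  ψ₁ = 0.500: g = -0.0802, g' = -1.110 → ψ₁ = 0.428
  ψ₁ = 0.428: g = -0.0015, g' = -1.074 → ψ₁ = 0.426
Converged at ψ₁ = 0.426.
Drum-1 compositions:
  1: x = 0.304, y = 0.822
  2: x = 0.425, y = 0.111
  3: x = 0.270, y = 0.068
Drum-2 feed = drum-1 vapor: z₂ = (0.8218, 0.1105, 0.0676).
Drum 2:
Newton iteration, ψ₂⁰ = 0.5:
  ψ₂ = 0.500: g = 0.0991, g' = -0.557 → ψ₂ = 0.678
  ψ₂ = 0.678: g = -0.0233, g' = -0.871 → ψ₂ = 0.651
  ψ₂ = 0.651: g = -0.0010, g' = -0.801 → ψ₂ = 0.650
Converged at ψ₂ = 0.650.
  1: x = 0.600, y = 0.941
  2: x = 0.247, y = 0.037
  3: x = 0.153, y = 0.021

V/F (drum 2) = 0.650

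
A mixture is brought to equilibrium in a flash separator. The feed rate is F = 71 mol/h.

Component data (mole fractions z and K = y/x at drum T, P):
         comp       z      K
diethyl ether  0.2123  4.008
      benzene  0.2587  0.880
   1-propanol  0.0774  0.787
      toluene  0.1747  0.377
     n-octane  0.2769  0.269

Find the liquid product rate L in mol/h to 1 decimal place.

Let ψ = V/F and solve Σ zᵢ(Kᵢ−1)/(1+ψ(Kᵢ−1)) = 0.
g(0) = ΣzᵢKᵢ − 1 = 0.2798 and g(1) = 1 − Σzᵢ/Kᵢ = -0.9381, so a root lies in (0, 1).
Iterate (Newton) starting at ψ = 0.5:
  ψ = 0.5000: g = -0.27354, g' = -0.8256 → ψ = 0.1687
  ψ = 0.1687: g = 0.02238, g' = -1.1303 → ψ = 0.1885
  ψ = 0.1885: g = 0.00055, g' = -1.0762 → ψ = 0.1890
Converged at ψ = 0.1890.
Then V = ψ·F = 0.1890·71 = 13.4 mol/h and L = F − V = 57.6 mol/h.

L = 57.6 mol/h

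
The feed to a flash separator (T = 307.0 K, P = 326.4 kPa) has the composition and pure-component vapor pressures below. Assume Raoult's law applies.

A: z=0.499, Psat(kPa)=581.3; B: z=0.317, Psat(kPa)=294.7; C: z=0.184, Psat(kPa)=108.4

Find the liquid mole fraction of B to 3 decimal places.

Raoult's law: Kᵢ = Pᵢˢᵃᵗ/P = Pᵢˢᵃᵗ/326.4.
  K_A = 581.3/326.4 = 1.78094, K_B = 294.7/326.4 = 0.90288, K_C = 108.4/326.4 = 0.33211
Let β = V/F and solve Σ zᵢ(Kᵢ−1)/(1+β(Kᵢ−1)) = 0.
Feasibility: ΣzᵢKᵢ = 1.236, Σzᵢ/Kᵢ = 1.185 — both > 1, two phases present.
Iterate (Newton) starting at β = 0.59:
  β = 0.590: g = 0.0313, g' = -0.370 → β = 0.675
  β = 0.675: g = -0.0014, g' = -0.406 → β = 0.671
Converged at β = 0.671.
Compositions from xᵢ = zᵢ/(1+β(Kᵢ−1)), yᵢ = Kᵢxᵢ:
  A: x = 0.327, y = 0.583
  B: x = 0.339, y = 0.306
  C: x = 0.334, y = 0.111

x_B = 0.339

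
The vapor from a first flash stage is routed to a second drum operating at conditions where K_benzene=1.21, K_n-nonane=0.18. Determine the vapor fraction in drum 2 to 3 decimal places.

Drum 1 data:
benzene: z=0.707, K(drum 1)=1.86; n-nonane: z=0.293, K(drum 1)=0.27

V/F (drum 2) = 0.346

Drum 1:
Material balance + equilibrium reduce to Σ zᵢ(Kᵢ−1)/(1+ψ₁(Kᵢ−1)) = 0.
g(0) = ΣzᵢKᵢ − 1 = 0.394 and g(1) = 1 − Σzᵢ/Kᵢ = -0.465, so a root lies in (0, 1).
Newton–Raphson from ψ₁ = 0.46:
  ψ₁ = 0.460: g = 0.1136, g' = -0.622 → ψ₁ = 0.643
  ψ₁ = 0.643: g = -0.0113, g' = -0.771 → ψ₁ = 0.628
Converged at ψ₁ = 0.628.
Drum-1 compositions:
  benzene: x = 0.459, y = 0.854
  n-nonane: x = 0.541, y = 0.146
Drum-2 feed = drum-1 vapor: z₂ = (0.8540, 0.1460).
Drum 2:
Newton iteration, ψ₂⁰ = 0.5:
  ψ₂ = 0.500: g = -0.0407, g' = -0.313 → ψ₂ = 0.370
  ψ₂ = 0.370: g = -0.0055, g' = -0.235 → ψ₂ = 0.347
  ψ₂ = 0.347: g = -0.0001, g' = -0.224 → ψ₂ = 0.346
Converged at ψ₂ = 0.346.
  benzene: x = 0.796, y = 0.963
  n-nonane: x = 0.204, y = 0.037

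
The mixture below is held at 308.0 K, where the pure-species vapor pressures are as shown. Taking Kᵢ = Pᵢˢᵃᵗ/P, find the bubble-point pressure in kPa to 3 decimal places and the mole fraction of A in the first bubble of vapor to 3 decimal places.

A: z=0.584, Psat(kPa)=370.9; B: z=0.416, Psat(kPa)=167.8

Pbub = 286.410 kPa, y_A = 0.756

At the bubble point ψ → 0, so ΣzᵢKᵢ = 1 with Kᵢ = Pᵢˢᵃᵗ/P ⇒ P = ΣzᵢPᵢˢᵃᵗ.
P = 0.584·370.9 + 0.416·167.8 = 286.410 kPa
yᵢ = zᵢPᵢˢᵃᵗ/P ⇒ y_A = 0.584·370.9/286.410 = 0.756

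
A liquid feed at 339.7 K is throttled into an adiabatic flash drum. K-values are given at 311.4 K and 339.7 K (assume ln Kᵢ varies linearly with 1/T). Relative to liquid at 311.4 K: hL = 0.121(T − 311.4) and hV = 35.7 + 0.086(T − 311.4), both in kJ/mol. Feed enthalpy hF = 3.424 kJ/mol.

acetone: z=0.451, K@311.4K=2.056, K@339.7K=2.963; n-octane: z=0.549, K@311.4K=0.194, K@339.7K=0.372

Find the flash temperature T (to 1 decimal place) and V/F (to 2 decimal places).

Adiabatic flash: solve Rachford–Rice at each trial T, then check hF = ψ·hV(T) + (1−ψ)·hL(T).
  T = 311.4 K: K = (2.056, 0.194), RR gives ψ = 0.040, H_out = 1.416 kJ/mol
  T = 339.7 K: K = (2.963, 0.372), RR gives ψ = 0.438, H_out = 18.644 kJ/mol
  T = 325.5 K: K = (2.486, 0.272), RR gives ψ = 0.250, H_out = 10.517 kJ/mol
  T = 318.4 K: K = (2.264, 0.230), RR gives ψ = 0.152, H_out = 6.226 kJ/mol
  T = 314.9 K: K = (2.159, 0.212), RR gives ψ = 0.098, H_out = 3.919 kJ/mol
  T = 313.1 K: K = (2.106, 0.202), RR gives ψ = 0.069, H_out = 2.660 kJ/mol
Linear interpolation between T = 313.1 (H_out = 2.660) and T = 314.9 (H_out = 3.919) on hF = 3.424 gives T ≈ 314.2 K, at which ψ = 0.09.

T = 314.2 K, V/F = 0.09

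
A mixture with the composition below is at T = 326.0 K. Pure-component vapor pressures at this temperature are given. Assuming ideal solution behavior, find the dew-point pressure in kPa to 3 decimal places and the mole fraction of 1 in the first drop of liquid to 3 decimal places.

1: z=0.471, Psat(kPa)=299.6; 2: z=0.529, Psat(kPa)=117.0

Pdew = 164.110 kPa, x_1 = 0.258

At the dew point ψ → 1, so Σzᵢ/Kᵢ = 1 with Kᵢ = Pᵢˢᵃᵗ/P ⇒ 1/P = Σzᵢ/Pᵢˢᵃᵗ.
1/P = 0.471/299.6 + 0.529/117.0 = 0.006093 ⇒ P = 164.110 kPa
xᵢ = zᵢP/Pᵢˢᵃᵗ ⇒ x_1 = 0.471·164.110/299.6 = 0.258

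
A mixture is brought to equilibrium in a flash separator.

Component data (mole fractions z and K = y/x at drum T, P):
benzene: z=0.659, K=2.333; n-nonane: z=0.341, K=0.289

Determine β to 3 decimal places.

β = 0.671

Rachford–Rice: g(β) = Σ zᵢ(Kᵢ−1)/(1+β(Kᵢ−1)) = 0.
g(0) = ΣzᵢKᵢ − 1 = 0.636 and g(1) = 1 − Σzᵢ/Kᵢ = -0.462, so a root lies in (0, 1).
Binary case is linear: z₁(K₁−1)(1+β(K₂−1)) + z₂(K₂−1)(1+β(K₁−1)) = 0
⇒ β = [z₁(K₁−1)+z₂(K₂−1)] / [−(K₁−1)(K₂−1)] = 0.6360/0.9478 = 0.671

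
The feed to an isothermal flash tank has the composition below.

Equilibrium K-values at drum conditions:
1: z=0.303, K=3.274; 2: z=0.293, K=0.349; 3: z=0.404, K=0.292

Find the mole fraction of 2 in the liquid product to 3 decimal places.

x_2 = 0.322

Let ψ = V/F and solve Σ zᵢ(Kᵢ−1)/(1+ψ(Kᵢ−1)) = 0.
g(0) = ΣzᵢKᵢ − 1 = 0.212 and g(1) = 1 − Σzᵢ/Kᵢ = -1.316, so a root lies in (0, 1).
Iterate (Newton) starting at ψ = 0.5:
  ψ = 0.500: g = -0.4031, g' = -1.101 → ψ = 0.134
  ψ = 0.134: g = 0.0032, g' = -1.317 → ψ = 0.136
Converged at ψ = 0.136.
Compositions from xᵢ = zᵢ/(1+ψ(Kᵢ−1)), yᵢ = Kᵢxᵢ:
  1: x = 0.231, y = 0.757
  2: x = 0.322, y = 0.112
  3: x = 0.447, y = 0.131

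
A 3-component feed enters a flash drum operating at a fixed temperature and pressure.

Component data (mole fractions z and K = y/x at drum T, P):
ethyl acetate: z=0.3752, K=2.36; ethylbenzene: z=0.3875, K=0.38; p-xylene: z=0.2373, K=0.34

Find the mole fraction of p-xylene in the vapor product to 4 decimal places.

y_p-xylene = 0.0883

Rachford–Rice: g(V/F) = Σ zᵢ(Kᵢ−1)/(1+V/F(Kᵢ−1)) = 0.
Check two-phase: ΣzᵢKᵢ = 1.1134 > 1 and Σzᵢ/Kᵢ = 1.8767 > 1, so g(0) = 0.1134 > 0 and g(1) = -0.8767 < 0.
Iterate (Newton) starting at V/F = 0.5:
  V/F = 0.5000: g = -0.27821, g' = -0.7890 → V/F = 0.1474
  V/F = 0.1474: g = -0.01284, g' = -0.7888 → V/F = 0.1311
  V/F = 0.1311: g = 0.00009, g' = -0.8002 → V/F = 0.1312
Converged at V/F = 0.1312.
Compositions from xᵢ = zᵢ/(1+V/F(Kᵢ−1)), yᵢ = Kᵢxᵢ:
  ethyl acetate: x = 0.3184, y = 0.7514
  ethylbenzene: x = 0.4218, y = 0.1603
  p-xylene: x = 0.2598, y = 0.0883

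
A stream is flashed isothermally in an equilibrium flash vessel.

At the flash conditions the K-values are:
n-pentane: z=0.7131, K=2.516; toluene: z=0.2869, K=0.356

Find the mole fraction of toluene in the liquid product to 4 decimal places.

Rachford–Rice: g(V/F) = Σ zᵢ(Kᵢ−1)/(1+V/F(Kᵢ−1)) = 0.
g(0) = ΣzᵢKᵢ − 1 = 0.8963 and g(1) = 1 − Σzᵢ/Kᵢ = -0.0893, so a root lies in (0, 1).
Binary case is linear: z₁(K₁−1)(1+V/F(K₂−1)) + z₂(K₂−1)(1+V/F(K₁−1)) = 0
⇒ V/F = [z₁(K₁−1)+z₂(K₂−1)] / [−(K₁−1)(K₂−1)] = 0.89630/0.97630 = 0.9181
Compositions from xᵢ = zᵢ/(1+V/F(Kᵢ−1)), yᵢ = Kᵢxᵢ:
  n-pentane: x = 0.2981, y = 0.7501
  toluene: x = 0.7019, y = 0.2499

x_toluene = 0.7019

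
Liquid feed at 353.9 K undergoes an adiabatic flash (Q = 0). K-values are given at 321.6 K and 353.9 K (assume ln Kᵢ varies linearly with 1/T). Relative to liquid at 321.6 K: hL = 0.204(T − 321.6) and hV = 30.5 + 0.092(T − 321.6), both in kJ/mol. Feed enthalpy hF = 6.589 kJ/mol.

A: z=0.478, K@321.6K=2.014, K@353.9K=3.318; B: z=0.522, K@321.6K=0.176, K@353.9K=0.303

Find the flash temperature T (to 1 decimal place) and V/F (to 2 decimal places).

T = 328.1 K, V/F = 0.18

Adiabatic flash: solve Rachford–Rice at each trial T, then check hF = ψ·hV(T) + (1−ψ)·hL(T).
  T = 321.6 K: K = (2.014, 0.176), RR gives ψ = 0.065, H_out = 1.992 kJ/mol
  T = 353.9 K: K = (3.318, 0.303), RR gives ψ = 0.461, H_out = 18.971 kJ/mol
  T = 337.8 K: K = (2.618, 0.234), RR gives ψ = 0.302, H_out = 11.955 kJ/mol
  T = 329.7 K: K = (2.304, 0.204), RR gives ψ = 0.200, H_out = 7.567 kJ/mol
  T = 325.6 K: K = (2.154, 0.189), RR gives ψ = 0.137, H_out = 4.942 kJ/mol
  T = 327.6 K: K = (2.226, 0.196), RR gives ψ = 0.169, H_out = 6.266 kJ/mol
Linear interpolation between T = 327.6 (H_out = 6.266) and T = 329.7 (H_out = 7.567) on hF = 6.589 gives T ≈ 328.1 K, at which ψ = 0.18.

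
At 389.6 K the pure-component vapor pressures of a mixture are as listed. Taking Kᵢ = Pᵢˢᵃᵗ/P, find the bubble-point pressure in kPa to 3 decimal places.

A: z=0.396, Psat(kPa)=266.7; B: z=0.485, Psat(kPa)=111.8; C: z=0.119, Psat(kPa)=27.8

Pbub = 163.144 kPa

At the bubble point ψ → 0, so ΣzᵢKᵢ = 1 with Kᵢ = Pᵢˢᵃᵗ/P ⇒ P = ΣzᵢPᵢˢᵃᵗ.
P = 0.396·266.7 + 0.485·111.8 + 0.119·27.8 = 163.144 kPa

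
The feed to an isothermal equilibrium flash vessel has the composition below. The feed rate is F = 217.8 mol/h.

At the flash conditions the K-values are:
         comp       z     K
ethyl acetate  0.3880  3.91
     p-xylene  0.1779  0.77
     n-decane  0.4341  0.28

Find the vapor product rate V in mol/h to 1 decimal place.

V = 94.3 mol/h

Let β = V/F and solve Σ zᵢ(Kᵢ−1)/(1+β(Kᵢ−1)) = 0.
g(0) = ΣzᵢKᵢ − 1 = 0.7756 and g(1) = 1 − Σzᵢ/Kᵢ = -0.8806, so a root lies in (0, 1).
Newton–Raphson from β = 0.5:
  β = 0.5000: g = -0.07469, g' = -1.1066 → β = 0.4325
  β = 0.4325: g = 0.00057, g' = -1.1303 → β = 0.4330
Converged at β = 0.4330.
Then V = β·F = 0.4330·217.8 = 94.3 mol/h and L = F − V = 123.5 mol/h.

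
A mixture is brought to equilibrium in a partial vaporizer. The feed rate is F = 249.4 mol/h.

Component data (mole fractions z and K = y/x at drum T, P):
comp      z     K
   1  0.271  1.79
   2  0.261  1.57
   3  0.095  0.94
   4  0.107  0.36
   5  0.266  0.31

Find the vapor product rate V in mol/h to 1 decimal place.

V = 62.3 mol/h

Iterate (Newton) starting at ψ = 0.5:
  ψ = 0.500: g = -0.1176, g' = -0.529 → ψ = 0.278
  ψ = 0.278: g = -0.0121, g' = -0.436 → ψ = 0.250
Converged at ψ = 0.250.
Then V = ψ·F = 0.2497·249.4 = 62.3 mol/h and L = F − V = 187.1 mol/h.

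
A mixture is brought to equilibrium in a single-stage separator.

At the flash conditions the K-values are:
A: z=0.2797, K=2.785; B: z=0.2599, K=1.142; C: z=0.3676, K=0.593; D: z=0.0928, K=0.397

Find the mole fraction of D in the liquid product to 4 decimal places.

x_D = 0.1419

Let ψ = V/F and solve Σ zᵢ(Kᵢ−1)/(1+ψ(Kᵢ−1)) = 0.
Check two-phase: ΣzᵢKᵢ = 1.3306 > 1 and Σzᵢ/Kᵢ = 1.1817 > 1, so g(0) = 0.3306 > 0 and g(1) = -0.1817 < 0.
Iterate (Newton) starting at ψ = 0.34:
  ψ = 0.3400: g = 0.10188, g' = -0.4853 → ψ = 0.5499
  ψ = 0.5499: g = 0.00971, g' = -0.4081 → ψ = 0.5737
  ψ = 0.5737: g = 0.00004, g' = -0.4045 → ψ = 0.5738
Converged at ψ = 0.5738.
Compositions from xᵢ = zᵢ/(1+ψ(Kᵢ−1)), yᵢ = Kᵢxᵢ:
  A: x = 0.1382, y = 0.3848
  B: x = 0.2403, y = 0.2744
  C: x = 0.4796, y = 0.2844
  D: x = 0.1419, y = 0.0563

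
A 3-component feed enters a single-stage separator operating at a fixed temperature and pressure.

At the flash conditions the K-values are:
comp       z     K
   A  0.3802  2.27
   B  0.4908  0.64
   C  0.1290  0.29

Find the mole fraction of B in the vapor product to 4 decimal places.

Rachford–Rice: g(β) = Σ zᵢ(Kᵢ−1)/(1+β(Kᵢ−1)) = 0.
g(0) = ΣzᵢKᵢ − 1 = 0.2146 and g(1) = 1 − Σzᵢ/Kᵢ = -0.3792, so a root lies in (0, 1).
Iterate (Newton) starting at β = 0.5:
  β = 0.5000: g = -0.06215, g' = -0.4803 → β = 0.3706
  β = 0.3706: g = 0.00014, g' = -0.4880 → β = 0.3709
Converged at β = 0.3709.
Compositions from xᵢ = zᵢ/(1+β(Kᵢ−1)), yᵢ = Kᵢxᵢ:
  A: x = 0.2585, y = 0.5867
  B: x = 0.5664, y = 0.3625
  C: x = 0.1751, y = 0.0508

y_B = 0.3625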